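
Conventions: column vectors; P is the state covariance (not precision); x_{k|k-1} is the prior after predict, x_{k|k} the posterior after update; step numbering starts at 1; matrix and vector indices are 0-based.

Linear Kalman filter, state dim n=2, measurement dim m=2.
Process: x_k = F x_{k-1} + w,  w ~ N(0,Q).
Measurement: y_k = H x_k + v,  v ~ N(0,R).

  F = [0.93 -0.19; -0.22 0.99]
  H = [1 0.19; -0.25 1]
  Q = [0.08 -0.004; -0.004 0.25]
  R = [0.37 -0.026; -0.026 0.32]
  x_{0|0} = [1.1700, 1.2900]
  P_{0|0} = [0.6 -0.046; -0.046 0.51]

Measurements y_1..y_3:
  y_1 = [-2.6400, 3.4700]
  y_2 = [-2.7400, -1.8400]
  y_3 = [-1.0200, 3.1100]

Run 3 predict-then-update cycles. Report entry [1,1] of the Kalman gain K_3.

step 1: x^-=[0.8430, 1.0197]  P^-=[0.6336 -0.2670; -0.2670 0.7989]  S=[0.9310 -0.2869; -0.2869 1.2920]  K=[0.5632 -0.2042; 0.0888 0.6897]  nu=[-3.6767, 2.6610]  x^+=[-1.7709, 2.5285]  P^+=[0.2185 -0.0254; -0.0254 0.2121]
step 2: x^-=[-2.1274, 2.8928]  P^-=[0.2856 -0.1130; -0.1130 0.4795]  S=[0.6300 -0.1139; -0.1139 0.8738]  K=[0.3903 -0.1601; 0.0720 0.5904]  nu=[-1.1622, -5.2647]  x^+=[-1.7380, -0.2993]  P^+=[0.1530 -0.0231; -0.0231 0.1813]
step 3: x^-=[-1.5594, 0.0861]  P^-=[0.2270 -0.0917; -0.0917 0.4452]  S=[0.5783 -0.0855; -0.0855 0.8252]  K=[0.3411 -0.1445; 0.0727 0.5748]  nu=[0.5231, 2.6341]  x^+=[-1.7617, 1.6381]  P^+=[0.1341 -0.0216; -0.0216 0.1766]

K[1,1] = 0.5748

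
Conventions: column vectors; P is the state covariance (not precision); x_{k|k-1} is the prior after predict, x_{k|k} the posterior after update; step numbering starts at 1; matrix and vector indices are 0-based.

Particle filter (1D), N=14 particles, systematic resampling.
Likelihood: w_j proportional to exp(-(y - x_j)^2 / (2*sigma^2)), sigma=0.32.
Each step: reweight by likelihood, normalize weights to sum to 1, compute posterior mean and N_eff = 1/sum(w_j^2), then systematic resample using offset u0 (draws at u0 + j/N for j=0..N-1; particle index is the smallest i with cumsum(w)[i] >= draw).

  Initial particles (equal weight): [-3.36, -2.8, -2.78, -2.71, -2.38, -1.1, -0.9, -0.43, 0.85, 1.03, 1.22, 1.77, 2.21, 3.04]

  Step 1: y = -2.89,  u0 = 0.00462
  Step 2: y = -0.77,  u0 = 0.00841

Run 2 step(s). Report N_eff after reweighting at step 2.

N_eff = 1.0313

step 1: w=[0.1007, 0.2845, 0.2790, 0.2527, 0.0831, 0.0000, 0.0000, 0.0000, 0.0000, 0.0000, 0.0000, 0.0000, 0.0000, 0.0000]  mean=-2.7931  Neff=4.1720  idx=[0, 0, 1, 1, 1, 1, 2, 2, 2, 2, 3, 3, 3, 4]
step 2: w=[0.0000, 0.0000, 0.0006, 0.0006, 0.0006, 0.0006, 0.0008, 0.0008, 0.0008, 0.0008, 0.0032, 0.0032, 0.0032, 0.9847]  mean=-2.3855  Neff=1.0313  idx=[10, 13, 13, 13, 13, 13, 13, 13, 13, 13, 13, 13, 13, 13]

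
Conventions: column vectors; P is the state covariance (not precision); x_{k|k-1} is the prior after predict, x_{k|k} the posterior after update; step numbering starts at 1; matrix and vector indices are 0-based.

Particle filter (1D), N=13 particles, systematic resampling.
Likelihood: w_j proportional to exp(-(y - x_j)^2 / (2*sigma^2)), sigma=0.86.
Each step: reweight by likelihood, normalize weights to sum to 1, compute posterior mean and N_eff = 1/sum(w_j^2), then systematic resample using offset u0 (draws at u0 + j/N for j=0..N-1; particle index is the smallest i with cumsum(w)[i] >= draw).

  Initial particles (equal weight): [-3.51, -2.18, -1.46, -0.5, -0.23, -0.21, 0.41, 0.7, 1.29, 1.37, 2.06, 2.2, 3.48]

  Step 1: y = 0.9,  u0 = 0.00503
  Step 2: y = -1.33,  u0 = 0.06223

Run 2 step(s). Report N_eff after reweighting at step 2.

N_eff = 4.5446

step 1: w=[0.0000, 0.0003, 0.0042, 0.0486, 0.0772, 0.0795, 0.1555, 0.1780, 0.1650, 0.1575, 0.0737, 0.0584, 0.0020]  mean=0.8387  Neff=7.6086  idx=[3, 4, 5, 6, 6, 7, 7, 8, 8, 8, 9, 9, 10]
step 2: w=[0.3264, 0.2295, 0.2227, 0.0672, 0.0672, 0.0321, 0.0321, 0.0050, 0.0050, 0.0050, 0.0038, 0.0038, 0.0002]  mean=-0.1326  Neff=4.5446  idx=[0, 0, 0, 0, 1, 1, 1, 2, 2, 2, 3, 4, 8]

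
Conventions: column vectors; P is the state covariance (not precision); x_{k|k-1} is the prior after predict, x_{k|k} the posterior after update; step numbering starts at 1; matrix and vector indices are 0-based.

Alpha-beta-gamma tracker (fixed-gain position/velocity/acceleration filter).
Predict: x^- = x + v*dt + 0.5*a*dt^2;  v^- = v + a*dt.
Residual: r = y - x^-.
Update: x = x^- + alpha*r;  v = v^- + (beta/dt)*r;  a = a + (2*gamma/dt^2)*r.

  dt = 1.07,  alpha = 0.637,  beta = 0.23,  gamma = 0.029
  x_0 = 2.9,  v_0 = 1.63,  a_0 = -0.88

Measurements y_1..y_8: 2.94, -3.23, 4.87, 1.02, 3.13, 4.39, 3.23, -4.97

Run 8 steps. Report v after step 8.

v_post = -2.4332

step 1: x_pred=4.1403  r=-1.2003  x^+=3.3757  v^+=0.4304  a^+=-0.9408
step 2: x_pred=3.2977  r=-6.5277  x^+=-0.8605  v^+=-1.9794  a^+=-1.2715
step 3: x_pred=-3.7063  r=8.5763  x^+=1.7568  v^+=-1.4964  a^+=-0.8370
step 4: x_pred=-0.3235  r=1.3435  x^+=0.5323  v^+=-2.1032  a^+=-0.7690
step 5: x_pred=-2.1584  r=5.2884  x^+=1.2103  v^+=-1.7893  a^+=-0.5011
step 6: x_pred=-0.9910  r=5.3810  x^+=2.4367  v^+=-1.1687  a^+=-0.2285
step 7: x_pred=1.0553  r=2.1747  x^+=2.4406  v^+=-0.9457  a^+=-0.1183
step 8: x_pred=1.3609  r=-6.3309  x^+=-2.6719  v^+=-2.4332  a^+=-0.4390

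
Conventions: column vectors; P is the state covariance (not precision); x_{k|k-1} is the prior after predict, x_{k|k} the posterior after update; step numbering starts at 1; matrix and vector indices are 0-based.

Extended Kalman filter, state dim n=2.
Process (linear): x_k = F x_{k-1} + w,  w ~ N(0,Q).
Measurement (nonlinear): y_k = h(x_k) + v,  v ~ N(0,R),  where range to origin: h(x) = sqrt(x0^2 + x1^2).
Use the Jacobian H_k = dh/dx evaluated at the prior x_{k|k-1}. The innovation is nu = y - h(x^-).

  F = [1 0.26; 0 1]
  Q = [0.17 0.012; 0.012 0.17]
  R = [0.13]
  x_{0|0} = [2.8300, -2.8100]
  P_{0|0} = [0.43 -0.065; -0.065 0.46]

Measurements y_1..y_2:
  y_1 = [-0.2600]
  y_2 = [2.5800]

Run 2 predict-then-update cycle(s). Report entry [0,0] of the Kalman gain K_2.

K[0,0] = 0.9231

step 1: x^-=[2.0994, -2.8100]  P^-=[0.5973 0.0666; 0.0666 0.6300]  H_jac=[0.5985 -0.8011]  S=[0.6844]  K=[0.4444; -0.6792]  nu=[-3.7676]  x^+=[0.4251, -0.2511]  P^+=[0.4621 0.2732; 0.2732 0.3143]
step 2: x^-=[0.3598, -0.2511]  P^-=[0.7954 0.3669; 0.3669 0.4843]  H_jac=[0.8200 -0.5723]  S=[0.4792]  K=[0.9231; 0.0495]  nu=[2.1412]  x^+=[2.3364, -0.1452]  P^+=[0.3871 0.3450; 0.3450 0.4831]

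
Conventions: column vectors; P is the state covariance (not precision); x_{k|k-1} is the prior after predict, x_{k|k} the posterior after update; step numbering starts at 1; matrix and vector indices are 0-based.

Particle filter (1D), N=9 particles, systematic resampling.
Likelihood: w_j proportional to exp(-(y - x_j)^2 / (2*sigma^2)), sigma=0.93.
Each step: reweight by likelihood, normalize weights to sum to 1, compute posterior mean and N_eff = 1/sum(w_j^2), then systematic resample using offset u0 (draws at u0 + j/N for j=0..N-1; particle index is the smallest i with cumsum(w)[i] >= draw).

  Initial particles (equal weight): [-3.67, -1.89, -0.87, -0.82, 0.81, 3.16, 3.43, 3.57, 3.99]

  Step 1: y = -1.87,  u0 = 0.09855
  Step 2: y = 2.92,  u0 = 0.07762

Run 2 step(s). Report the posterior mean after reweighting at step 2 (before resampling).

post_mean = -0.8420

step 1: w=[0.0680, 0.4426, 0.2483, 0.2341, 0.0070, 0.0000, 0.0000, 0.0000, 0.0000]  mean=-1.4885  Neff=3.1542  idx=[1, 1, 1, 1, 2, 2, 3, 3, 3]
step 2: w=[0.0011, 0.0011, 0.0011, 0.0011, 0.1738, 0.1738, 0.2160, 0.2160, 0.2160]  mean=-0.8420  Neff=4.9899  idx=[4, 5, 5, 6, 6, 7, 7, 8, 8]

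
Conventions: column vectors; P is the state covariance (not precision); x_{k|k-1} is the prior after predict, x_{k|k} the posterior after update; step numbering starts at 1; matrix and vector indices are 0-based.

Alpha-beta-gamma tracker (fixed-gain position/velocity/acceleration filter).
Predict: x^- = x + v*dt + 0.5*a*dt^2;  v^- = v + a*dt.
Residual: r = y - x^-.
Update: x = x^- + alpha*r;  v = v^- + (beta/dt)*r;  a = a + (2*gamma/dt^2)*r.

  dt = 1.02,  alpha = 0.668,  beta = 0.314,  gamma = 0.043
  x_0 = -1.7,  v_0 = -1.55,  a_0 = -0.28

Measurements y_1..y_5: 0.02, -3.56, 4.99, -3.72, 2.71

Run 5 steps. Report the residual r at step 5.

resid = 4.1075

step 1: x_pred=-3.4267  r=3.4467  x^+=-1.1243  v^+=-0.7746  a^+=0.0049
step 2: x_pred=-1.9118  r=-1.6482  x^+=-3.0128  v^+=-1.2770  a^+=-0.1313
step 3: x_pred=-4.3836  r=9.3736  x^+=1.8780  v^+=1.4747  a^+=0.6435
step 4: x_pred=3.7169  r=-7.4369  x^+=-1.2510  v^+=-0.1584  a^+=0.0288
step 5: x_pred=-1.3975  r=4.1075  x^+=1.3463  v^+=1.1354  a^+=0.3683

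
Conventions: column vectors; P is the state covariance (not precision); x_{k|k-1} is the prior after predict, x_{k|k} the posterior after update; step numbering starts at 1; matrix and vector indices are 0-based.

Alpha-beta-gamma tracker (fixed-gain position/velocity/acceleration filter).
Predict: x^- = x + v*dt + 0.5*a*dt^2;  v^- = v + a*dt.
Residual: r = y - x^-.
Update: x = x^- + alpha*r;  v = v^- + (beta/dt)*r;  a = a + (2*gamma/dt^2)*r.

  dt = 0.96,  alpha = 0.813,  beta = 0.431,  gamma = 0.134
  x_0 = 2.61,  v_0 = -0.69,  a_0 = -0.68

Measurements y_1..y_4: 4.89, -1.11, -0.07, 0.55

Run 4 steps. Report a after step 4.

a_post = 0.4474

step 1: x_pred=1.6343  r=3.2557  x^+=4.2812  v^+=0.1189  a^+=0.2668
step 2: x_pred=4.5182  r=-5.6282  x^+=-0.0575  v^+=-2.1519  a^+=-1.3699
step 3: x_pred=-2.7546  r=2.6846  x^+=-0.5720  v^+=-2.2617  a^+=-0.5893
step 4: x_pred=-3.0148  r=3.5648  x^+=-0.1166  v^+=-1.2270  a^+=0.4474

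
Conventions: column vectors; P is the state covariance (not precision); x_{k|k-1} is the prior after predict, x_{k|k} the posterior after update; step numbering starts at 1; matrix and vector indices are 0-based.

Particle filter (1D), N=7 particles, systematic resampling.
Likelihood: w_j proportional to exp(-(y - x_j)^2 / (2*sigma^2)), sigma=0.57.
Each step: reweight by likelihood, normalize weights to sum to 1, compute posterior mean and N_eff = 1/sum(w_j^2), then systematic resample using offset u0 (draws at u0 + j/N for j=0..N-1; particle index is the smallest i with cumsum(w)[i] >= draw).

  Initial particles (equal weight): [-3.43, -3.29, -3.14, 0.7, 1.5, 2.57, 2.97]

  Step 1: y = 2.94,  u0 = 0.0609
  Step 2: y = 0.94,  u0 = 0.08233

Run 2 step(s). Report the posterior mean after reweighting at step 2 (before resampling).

step 1: w=[0.0000, 0.0000, 0.0000, 0.0002, 0.0222, 0.4378, 0.5397]  mean=2.7617  Neff=2.0684  idx=[5, 5, 5, 6, 6, 6, 6]
step 2: w=[0.2924, 0.2924, 0.2924, 0.0307, 0.0307, 0.0307, 0.0307]  mean=2.6192  Neff=3.8430  idx=[0, 0, 1, 1, 2, 2, 5]

post_mean = 2.6192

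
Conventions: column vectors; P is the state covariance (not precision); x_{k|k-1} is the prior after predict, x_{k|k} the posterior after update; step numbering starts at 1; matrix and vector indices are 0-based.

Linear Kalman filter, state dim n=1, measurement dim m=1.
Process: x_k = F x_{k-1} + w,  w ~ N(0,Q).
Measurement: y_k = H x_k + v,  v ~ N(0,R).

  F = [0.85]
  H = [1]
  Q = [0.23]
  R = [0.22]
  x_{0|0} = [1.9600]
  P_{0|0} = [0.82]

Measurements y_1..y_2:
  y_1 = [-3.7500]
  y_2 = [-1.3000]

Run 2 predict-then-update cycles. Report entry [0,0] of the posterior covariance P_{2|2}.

P_post[0,0] = 0.1359

step 1: x^-=[1.6660]  P^-=[0.8224]  S=[1.0424]  K=[0.7890]  nu=[-5.4160]  x^+=[-2.6070]  P^+=[0.1736]
step 2: x^-=[-2.2160]  P^-=[0.3554]  S=[0.5754]  K=[0.6177]  nu=[0.9160]  x^+=[-1.6502]  P^+=[0.1359]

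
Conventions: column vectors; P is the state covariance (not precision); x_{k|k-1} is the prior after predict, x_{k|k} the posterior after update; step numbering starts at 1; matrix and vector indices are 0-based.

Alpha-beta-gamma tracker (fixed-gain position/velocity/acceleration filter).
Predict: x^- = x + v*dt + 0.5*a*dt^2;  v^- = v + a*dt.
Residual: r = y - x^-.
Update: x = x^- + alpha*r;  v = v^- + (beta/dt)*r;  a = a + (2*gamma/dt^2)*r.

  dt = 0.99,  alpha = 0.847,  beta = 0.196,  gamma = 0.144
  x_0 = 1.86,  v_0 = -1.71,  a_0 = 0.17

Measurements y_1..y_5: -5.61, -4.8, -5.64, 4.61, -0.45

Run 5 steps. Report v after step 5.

v_post = 3.3135

step 1: x_pred=0.2504  r=-5.8604  x^+=-4.7134  v^+=-2.7019  a^+=-1.5521
step 2: x_pred=-8.1489  r=3.3489  x^+=-5.3124  v^+=-3.5755  a^+=-0.5680
step 3: x_pred=-9.1305  r=3.4905  x^+=-6.1740  v^+=-3.4468  a^+=0.4577
step 4: x_pred=-9.3621  r=13.9721  x^+=2.4723  v^+=-0.2275  a^+=4.5633
step 5: x_pred=4.4833  r=-4.9333  x^+=0.3048  v^+=3.3135  a^+=3.1137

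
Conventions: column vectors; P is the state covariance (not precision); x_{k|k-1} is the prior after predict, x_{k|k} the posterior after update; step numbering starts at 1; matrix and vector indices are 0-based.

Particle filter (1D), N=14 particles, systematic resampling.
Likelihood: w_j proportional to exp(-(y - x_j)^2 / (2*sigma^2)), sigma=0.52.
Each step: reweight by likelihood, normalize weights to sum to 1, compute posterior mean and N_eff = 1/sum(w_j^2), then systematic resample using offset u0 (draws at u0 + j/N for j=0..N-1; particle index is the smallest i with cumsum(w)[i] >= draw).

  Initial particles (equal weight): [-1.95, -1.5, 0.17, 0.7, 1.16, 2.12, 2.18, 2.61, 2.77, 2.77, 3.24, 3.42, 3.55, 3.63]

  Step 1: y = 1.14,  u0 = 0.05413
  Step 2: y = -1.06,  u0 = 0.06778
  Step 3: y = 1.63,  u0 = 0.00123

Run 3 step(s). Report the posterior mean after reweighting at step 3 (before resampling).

post_mean = 0.8501

step 1: w=[0.0000, 0.0000, 0.0794, 0.3160, 0.4517, 0.0766, 0.0612, 0.0083, 0.0033, 0.0033, 0.0001, 0.0000, 0.0000, 0.0000]  mean=1.0951  Neff=3.1256  idx=[2, 3, 3, 3, 3, 4, 4, 4, 4, 4, 4, 4, 5, 6]
step 2: w=[0.8155, 0.0435, 0.0435, 0.0435, 0.0435, 0.0015, 0.0015, 0.0015, 0.0015, 0.0015, 0.0015, 0.0015, 0.0000, 0.0000]  mean=0.2725  Neff=1.4865  idx=[0, 0, 0, 0, 0, 0, 0, 0, 0, 0, 0, 1, 3, 9]
step 3: w=[0.0151, 0.0151, 0.0151, 0.0151, 0.0151, 0.0151, 0.0151, 0.0151, 0.0151, 0.0151, 0.0151, 0.1576, 0.1576, 0.5183]  mean=0.8501  Neff=3.1169  idx=[0, 4, 9, 11, 11, 12, 12, 13, 13, 13, 13, 13, 13, 13]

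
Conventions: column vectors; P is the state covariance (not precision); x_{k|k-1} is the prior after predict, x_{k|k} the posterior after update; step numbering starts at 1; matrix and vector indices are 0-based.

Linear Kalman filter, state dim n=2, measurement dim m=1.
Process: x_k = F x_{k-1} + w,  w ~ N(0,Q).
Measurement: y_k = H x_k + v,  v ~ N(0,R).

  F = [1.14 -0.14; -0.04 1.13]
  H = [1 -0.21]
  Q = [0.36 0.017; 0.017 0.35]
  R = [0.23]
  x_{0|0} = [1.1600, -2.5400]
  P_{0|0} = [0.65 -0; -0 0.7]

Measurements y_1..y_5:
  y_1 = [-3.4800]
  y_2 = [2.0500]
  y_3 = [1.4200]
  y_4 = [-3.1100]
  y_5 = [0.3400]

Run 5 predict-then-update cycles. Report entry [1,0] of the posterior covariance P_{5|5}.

step 1: x^-=[1.6780, -2.9166]  P^-=[1.2185 -0.1234; -0.1234 1.2449]  S=[1.5552]  K=[0.8001; -0.2474]  nu=[-5.7705]  x^+=[-2.9392, -1.4888]  P^+=[0.2228 0.1845; 0.1845 1.1497]
step 2: x^-=[-3.1423, -1.5648]  P^-=[0.6132 0.0637; 0.0637 1.8017]  S=[0.8959]  K=[0.6695; -0.3512]  nu=[4.8637]  x^+=[0.1140, -3.2730]  P^+=[0.2116 0.2744; 0.2744 1.6912]
step 3: x^-=[0.5882, -3.7031]  P^-=[0.5806 0.0948; 0.0948 2.4850]  S=[0.8804]  K=[0.6369; -0.4851]  nu=[0.0542]  x^+=[0.6227, -3.7294]  P^+=[0.2235 0.3668; 0.3668 2.2778]
step 4: x^-=[1.2320, -4.2391]  P^-=[0.5780 0.1210; 0.1210 3.2257]  S=[0.8995]  K=[0.6144; -0.6186]  nu=[-5.2322]  x^+=[-1.9826, -1.0025]  P^+=[0.2385 0.4628; 0.4628 2.8815]
step 5: x^-=[-2.1199, -1.0535]  P^-=[0.5787 0.1491; 0.1491 3.9879]  S=[0.9220]  K=[0.5937; -0.7467]  nu=[2.2386]  x^+=[-0.7907, -2.7249]  P^+=[0.2537 0.5578; 0.5578 3.4740]

P_post[1,0] = 0.5578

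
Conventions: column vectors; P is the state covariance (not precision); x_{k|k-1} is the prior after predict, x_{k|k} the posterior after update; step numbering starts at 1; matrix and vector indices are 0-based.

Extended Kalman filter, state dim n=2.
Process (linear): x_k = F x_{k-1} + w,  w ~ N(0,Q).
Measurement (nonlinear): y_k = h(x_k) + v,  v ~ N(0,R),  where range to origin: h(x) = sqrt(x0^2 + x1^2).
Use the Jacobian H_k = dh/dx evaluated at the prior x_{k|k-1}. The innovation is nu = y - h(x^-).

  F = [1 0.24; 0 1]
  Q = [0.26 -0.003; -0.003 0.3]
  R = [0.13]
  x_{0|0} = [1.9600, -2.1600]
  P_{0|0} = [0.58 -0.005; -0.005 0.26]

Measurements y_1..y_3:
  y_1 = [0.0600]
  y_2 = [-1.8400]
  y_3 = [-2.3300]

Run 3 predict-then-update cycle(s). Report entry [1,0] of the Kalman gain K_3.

K[1,0] = 0.2243

step 1: x^-=[1.4416, -2.1600]  P^-=[0.8526 0.0544; 0.0544 0.5600]  H_jac=[0.5551 -0.8318]  S=[0.7299]  K=[0.5864; -0.5968]  nu=[-2.5369]  x^+=[-0.0461, -0.6461]  P^+=[0.6016 0.3098; 0.3098 0.3001]
step 2: x^-=[-0.2011, -0.6461]  P^-=[1.0276 0.3789; 0.3789 0.6001]  H_jac=[-0.2972 -0.9548]  S=[0.9829]  K=[-0.6788; -0.6975]  nu=[-2.5167]  x^+=[1.5072, 1.1093]  P^+=[0.5747 -0.0865; -0.0865 0.1219]
step 3: x^-=[1.7734, 1.1093]  P^-=[0.8002 -0.0602; -0.0602 0.4219]  H_jac=[0.8478 0.5303]  S=[0.7697]  K=[0.8400; 0.2243]  nu=[-4.4217]  x^+=[-1.9407, 0.1173]  P^+=[0.2572 -0.2053; -0.2053 0.3832]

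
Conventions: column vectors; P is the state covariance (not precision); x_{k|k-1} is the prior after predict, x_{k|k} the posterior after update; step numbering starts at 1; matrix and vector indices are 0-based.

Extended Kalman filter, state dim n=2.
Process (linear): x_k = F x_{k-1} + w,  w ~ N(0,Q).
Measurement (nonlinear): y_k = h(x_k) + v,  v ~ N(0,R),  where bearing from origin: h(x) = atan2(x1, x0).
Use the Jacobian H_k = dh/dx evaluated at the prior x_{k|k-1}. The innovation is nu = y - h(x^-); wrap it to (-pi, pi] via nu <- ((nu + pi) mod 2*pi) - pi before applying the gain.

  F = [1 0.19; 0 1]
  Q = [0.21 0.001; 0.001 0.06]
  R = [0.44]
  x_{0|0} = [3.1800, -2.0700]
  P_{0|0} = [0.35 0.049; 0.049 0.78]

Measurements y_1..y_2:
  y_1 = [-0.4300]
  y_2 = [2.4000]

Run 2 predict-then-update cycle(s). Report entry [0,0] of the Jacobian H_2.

step 1: x^-=[2.7867, -2.0700]  P^-=[0.6068 0.1982; 0.1982 0.8400]  H_jac=[0.1718 0.2312]  S=[0.5186]  K=[0.2894; 0.4402]  nu=[0.2089]  x^+=[2.8471, -1.9780]  P^+=[0.5634 0.1321; 0.1321 0.7395]
step 2: x^-=[2.4713, -1.9780]  P^-=[0.8503 0.2736; 0.2736 0.7995]  H_jac=[0.1974 0.2466]  S=[0.5484]  K=[0.4291; 0.4581]  nu=[3.0750]  x^+=[3.7909, -0.5695]  P^+=[0.7493 0.1658; 0.1658 0.6844]

H_jac[0,0] = 0.1974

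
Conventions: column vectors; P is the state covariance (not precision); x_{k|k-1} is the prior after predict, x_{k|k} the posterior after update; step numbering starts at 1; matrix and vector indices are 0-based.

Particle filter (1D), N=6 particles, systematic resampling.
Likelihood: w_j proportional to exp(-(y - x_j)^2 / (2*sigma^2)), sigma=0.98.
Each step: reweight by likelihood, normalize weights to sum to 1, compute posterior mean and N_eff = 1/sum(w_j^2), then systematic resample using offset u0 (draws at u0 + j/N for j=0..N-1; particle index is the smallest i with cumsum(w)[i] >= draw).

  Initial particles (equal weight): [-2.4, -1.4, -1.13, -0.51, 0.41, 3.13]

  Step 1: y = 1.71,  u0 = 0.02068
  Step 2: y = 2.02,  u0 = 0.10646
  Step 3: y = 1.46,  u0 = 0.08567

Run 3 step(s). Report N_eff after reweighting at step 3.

step 1: w=[0.0002, 0.0075, 0.0174, 0.0890, 0.4805, 0.4054]  mean=1.3899  Neff=2.4783  idx=[2, 4, 4, 4, 5, 5]
step 2: w=[0.0031, 0.1412, 0.1412, 0.1412, 0.2866, 0.2866]  mean=1.9645  Neff=4.4613  idx=[1, 2, 4, 4, 5, 5]
step 3: w=[0.2730, 0.2730, 0.1135, 0.1135, 0.1135, 0.1135]  mean=1.6447  Neff=4.9848  idx=[0, 0, 1, 2, 3, 5]

N_eff = 4.9848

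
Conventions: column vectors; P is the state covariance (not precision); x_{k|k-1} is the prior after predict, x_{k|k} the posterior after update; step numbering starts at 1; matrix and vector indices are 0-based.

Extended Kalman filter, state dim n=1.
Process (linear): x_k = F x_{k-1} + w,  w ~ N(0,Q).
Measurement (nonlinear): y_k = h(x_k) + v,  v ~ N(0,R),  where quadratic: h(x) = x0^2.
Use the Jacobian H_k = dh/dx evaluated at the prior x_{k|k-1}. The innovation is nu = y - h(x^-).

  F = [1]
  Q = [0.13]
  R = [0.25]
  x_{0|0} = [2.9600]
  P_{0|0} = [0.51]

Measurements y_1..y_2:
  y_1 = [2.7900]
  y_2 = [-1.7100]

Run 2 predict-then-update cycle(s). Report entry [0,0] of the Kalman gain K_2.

K[0,0] = 0.2278

step 1: x^-=[2.9600]  P^-=[0.6400]  H_jac=[5.9200]  S=[22.6797]  K=[0.1671]  nu=[-5.9716]  x^+=[1.9624]  P^+=[0.0071]
step 2: x^-=[1.9624]  P^-=[0.1371]  H_jac=[3.9248]  S=[2.3612]  K=[0.2278]  nu=[-5.5610]  x^+=[0.6955]  P^+=[0.0145]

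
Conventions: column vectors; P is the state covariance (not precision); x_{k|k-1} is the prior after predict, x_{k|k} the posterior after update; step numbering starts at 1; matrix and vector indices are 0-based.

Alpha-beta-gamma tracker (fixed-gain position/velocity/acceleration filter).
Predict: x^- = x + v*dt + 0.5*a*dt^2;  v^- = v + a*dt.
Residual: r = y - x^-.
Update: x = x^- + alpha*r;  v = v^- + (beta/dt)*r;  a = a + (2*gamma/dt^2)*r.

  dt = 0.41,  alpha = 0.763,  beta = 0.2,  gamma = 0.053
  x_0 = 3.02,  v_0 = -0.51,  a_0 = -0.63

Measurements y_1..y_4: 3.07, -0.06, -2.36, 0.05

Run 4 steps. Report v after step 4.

step 1: x_pred=2.7579  r=0.3121  x^+=2.9960  v^+=-0.6161  a^+=-0.4332
step 2: x_pred=2.7070  r=-2.7670  x^+=0.5958  v^+=-2.1435  a^+=-2.1781
step 3: x_pred=-0.4661  r=-1.8939  x^+=-1.9111  v^+=-3.9603  a^+=-3.3723
step 4: x_pred=-3.8183  r=3.8683  x^+=-0.8668  v^+=-3.4560  a^+=-0.9330

v_post = -3.4560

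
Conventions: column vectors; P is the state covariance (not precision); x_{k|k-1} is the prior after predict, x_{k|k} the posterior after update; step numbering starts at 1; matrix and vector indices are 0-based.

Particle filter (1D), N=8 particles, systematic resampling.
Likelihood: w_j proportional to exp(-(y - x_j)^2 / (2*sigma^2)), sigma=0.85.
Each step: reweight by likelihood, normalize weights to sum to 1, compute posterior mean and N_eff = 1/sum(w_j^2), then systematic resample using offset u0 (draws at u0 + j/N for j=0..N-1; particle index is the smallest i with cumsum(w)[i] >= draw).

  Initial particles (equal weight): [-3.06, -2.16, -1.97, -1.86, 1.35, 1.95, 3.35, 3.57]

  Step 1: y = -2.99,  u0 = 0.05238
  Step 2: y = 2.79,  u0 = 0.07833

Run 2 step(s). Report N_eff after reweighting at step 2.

step 1: w=[0.3959, 0.2466, 0.1934, 0.1642, 0.0000, 0.0000, 0.0000, 0.0000]  mean=-2.4303  Neff=3.5477  idx=[0, 0, 0, 1, 1, 2, 2, 3]
step 2: w=[0.0001, 0.0001, 0.0001, 0.0606, 0.0606, 0.2171, 0.2171, 0.4444]  mean=-1.9444  Neff=3.3431  idx=[4, 5, 5, 6, 7, 7, 7, 7]

N_eff = 3.3431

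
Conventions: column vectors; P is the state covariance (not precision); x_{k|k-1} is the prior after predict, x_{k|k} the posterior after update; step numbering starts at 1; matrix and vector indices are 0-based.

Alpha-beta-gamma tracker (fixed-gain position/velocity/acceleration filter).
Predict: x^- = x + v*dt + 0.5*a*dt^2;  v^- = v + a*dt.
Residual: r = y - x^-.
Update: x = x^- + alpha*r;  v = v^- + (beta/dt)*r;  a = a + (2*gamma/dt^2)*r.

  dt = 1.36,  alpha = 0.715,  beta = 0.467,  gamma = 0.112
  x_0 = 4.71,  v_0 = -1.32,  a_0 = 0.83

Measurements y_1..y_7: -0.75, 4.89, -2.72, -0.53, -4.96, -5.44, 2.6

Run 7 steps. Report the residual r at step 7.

resid = 10.8205

step 1: x_pred=3.6824  r=-4.4324  x^+=0.5132  v^+=-1.7132  a^+=0.2932
step 2: x_pred=-1.5456  r=6.4356  x^+=3.0559  v^+=0.8954  a^+=1.0726
step 3: x_pred=5.2656  r=-7.9856  x^+=-0.4441  v^+=-0.3879  a^+=0.1055
step 4: x_pred=-0.8742  r=0.3442  x^+=-0.6281  v^+=-0.1263  a^+=0.1472
step 5: x_pred=-0.6638  r=-4.2962  x^+=-3.7356  v^+=-1.4014  a^+=-0.3731
step 6: x_pred=-5.9866  r=0.5466  x^+=-5.5958  v^+=-1.7212  a^+=-0.3069
step 7: x_pred=-8.2205  r=10.8205  x^+=-0.4838  v^+=1.5769  a^+=1.0035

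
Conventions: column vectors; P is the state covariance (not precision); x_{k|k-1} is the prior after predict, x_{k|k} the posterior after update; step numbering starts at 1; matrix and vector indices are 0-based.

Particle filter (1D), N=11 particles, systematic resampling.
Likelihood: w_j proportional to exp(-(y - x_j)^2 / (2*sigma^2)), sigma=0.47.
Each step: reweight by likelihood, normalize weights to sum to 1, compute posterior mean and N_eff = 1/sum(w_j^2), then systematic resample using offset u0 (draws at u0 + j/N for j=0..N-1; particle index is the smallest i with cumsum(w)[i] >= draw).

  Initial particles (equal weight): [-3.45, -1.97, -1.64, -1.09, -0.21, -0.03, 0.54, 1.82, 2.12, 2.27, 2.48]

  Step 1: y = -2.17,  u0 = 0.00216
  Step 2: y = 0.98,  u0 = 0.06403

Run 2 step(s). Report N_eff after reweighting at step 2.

N_eff = 4.1879

step 1: w=[0.0159, 0.5935, 0.3441, 0.0464, 0.0001, 0.0000, 0.0000, 0.0000, 0.0000, 0.0000, 0.0000]  mean=-1.8390  Neff=2.1140  idx=[0, 1, 1, 1, 1, 1, 1, 2, 2, 2, 2]
step 2: w=[0.0000, 0.0038, 0.0038, 0.0038, 0.0038, 0.0038, 0.0038, 0.2443, 0.2443, 0.2443, 0.2443]  mean=-1.6475  Neff=4.1879  idx=[7, 7, 7, 8, 8, 9, 9, 9, 10, 10, 10]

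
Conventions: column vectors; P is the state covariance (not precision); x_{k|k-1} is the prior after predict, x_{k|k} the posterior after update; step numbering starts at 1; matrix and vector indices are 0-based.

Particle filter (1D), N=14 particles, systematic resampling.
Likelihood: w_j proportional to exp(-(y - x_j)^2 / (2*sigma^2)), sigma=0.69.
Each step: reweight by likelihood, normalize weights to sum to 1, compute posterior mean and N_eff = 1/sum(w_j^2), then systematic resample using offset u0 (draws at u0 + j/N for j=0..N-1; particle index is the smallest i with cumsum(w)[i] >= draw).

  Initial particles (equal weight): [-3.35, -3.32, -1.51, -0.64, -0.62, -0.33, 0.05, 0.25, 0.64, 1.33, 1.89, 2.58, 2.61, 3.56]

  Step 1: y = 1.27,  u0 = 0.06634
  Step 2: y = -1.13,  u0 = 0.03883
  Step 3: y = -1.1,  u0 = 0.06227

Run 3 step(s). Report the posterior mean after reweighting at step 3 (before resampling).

post_mean = 0.1279

step 1: w=[0.0000, 0.0000, 0.0001, 0.0066, 0.0071, 0.0206, 0.0634, 0.1015, 0.1996, 0.3017, 0.2022, 0.0499, 0.0459, 0.0012]  mean=1.1774  Neff=5.2295  idx=[6, 7, 8, 8, 8, 9, 9, 9, 9, 10, 10, 10, 11, 12]
step 2: w=[0.4768, 0.2785, 0.0767, 0.0767, 0.0767, 0.0036, 0.0036, 0.0036, 0.0036, 0.0001, 0.0001, 0.0001, 0.0000, 0.0000]  mean=0.2605  Neff=3.0999  idx=[0, 0, 0, 0, 0, 0, 0, 1, 1, 1, 1, 2, 3, 4]
step 3: w=[0.1014, 0.1014, 0.1014, 0.1014, 0.1014, 0.1014, 0.1014, 0.0599, 0.0599, 0.0599, 0.0599, 0.0169, 0.0169, 0.0169]  mean=0.1279  Neff=11.4757  idx=[0, 1, 2, 2, 3, 4, 4, 5, 6, 6, 8, 9, 10, 13]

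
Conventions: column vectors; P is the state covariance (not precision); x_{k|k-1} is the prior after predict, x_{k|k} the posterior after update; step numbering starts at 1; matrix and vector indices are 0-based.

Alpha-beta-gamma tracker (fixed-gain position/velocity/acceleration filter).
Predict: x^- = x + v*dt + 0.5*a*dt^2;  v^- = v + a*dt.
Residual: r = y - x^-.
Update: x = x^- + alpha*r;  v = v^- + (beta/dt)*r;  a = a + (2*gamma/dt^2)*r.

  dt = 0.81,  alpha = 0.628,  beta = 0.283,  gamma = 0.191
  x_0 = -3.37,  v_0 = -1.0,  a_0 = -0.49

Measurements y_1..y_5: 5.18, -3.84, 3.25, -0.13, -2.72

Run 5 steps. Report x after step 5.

x_post = -0.6307

step 1: x_pred=-4.3407  r=9.5207  x^+=1.6383  v^+=1.9295  a^+=5.0532
step 2: x_pred=4.8589  r=-8.6989  x^+=-0.6040  v^+=2.9834  a^+=-0.0115
step 3: x_pred=1.8087  r=1.4413  x^+=2.7139  v^+=3.4776  a^+=0.8276
step 4: x_pred=5.8022  r=-5.9322  x^+=2.0768  v^+=2.0754  a^+=-2.6263
step 5: x_pred=2.8963  r=-5.6163  x^+=-0.6307  v^+=-2.0141  a^+=-5.8962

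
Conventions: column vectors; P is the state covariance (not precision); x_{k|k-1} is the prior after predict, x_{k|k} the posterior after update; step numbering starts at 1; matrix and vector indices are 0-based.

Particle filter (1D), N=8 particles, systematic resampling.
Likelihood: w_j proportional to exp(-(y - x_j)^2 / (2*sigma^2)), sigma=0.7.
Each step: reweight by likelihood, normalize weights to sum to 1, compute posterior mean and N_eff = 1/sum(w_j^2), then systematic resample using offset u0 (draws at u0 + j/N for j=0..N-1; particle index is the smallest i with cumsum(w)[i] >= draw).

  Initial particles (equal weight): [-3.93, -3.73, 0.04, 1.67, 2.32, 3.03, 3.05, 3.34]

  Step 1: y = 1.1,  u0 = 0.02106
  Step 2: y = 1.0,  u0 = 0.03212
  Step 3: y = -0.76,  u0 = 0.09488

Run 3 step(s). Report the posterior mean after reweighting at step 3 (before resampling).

post_mean = 0.0624

step 1: w=[0.0000, 0.0000, 0.2438, 0.5507, 0.1680, 0.0171, 0.0158, 0.0046]  mean=1.4347  Neff=2.5546  idx=[2, 2, 3, 3, 3, 3, 3, 4]
step 2: w=[0.0949, 0.0949, 0.1538, 0.1538, 0.1538, 0.1538, 0.1538, 0.0411]  mean=1.3872  Neff=7.2466  idx=[0, 1, 2, 3, 4, 5, 5, 6]
step 3: w=[0.4931, 0.4931, 0.0023, 0.0023, 0.0023, 0.0023, 0.0023, 0.0023]  mean=0.0624  Neff=2.0560  idx=[0, 0, 0, 0, 1, 1, 1, 1]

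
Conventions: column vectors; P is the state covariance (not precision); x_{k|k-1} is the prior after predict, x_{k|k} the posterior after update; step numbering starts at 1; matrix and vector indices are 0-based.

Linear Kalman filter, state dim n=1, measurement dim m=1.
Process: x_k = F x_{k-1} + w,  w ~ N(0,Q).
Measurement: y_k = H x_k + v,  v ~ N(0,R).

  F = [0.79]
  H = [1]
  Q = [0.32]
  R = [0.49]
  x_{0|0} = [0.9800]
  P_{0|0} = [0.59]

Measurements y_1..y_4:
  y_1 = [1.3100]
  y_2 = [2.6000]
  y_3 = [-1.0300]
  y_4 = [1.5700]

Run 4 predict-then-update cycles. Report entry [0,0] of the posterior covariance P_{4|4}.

P_post[0,0] = 0.2400

step 1: x^-=[0.7742]  P^-=[0.6882]  S=[1.1782]  K=[0.5841]  nu=[0.5358]  x^+=[1.0872]  P^+=[0.2862]
step 2: x^-=[0.8589]  P^-=[0.4986]  S=[0.9886]  K=[0.5044]  nu=[1.7411]  x^+=[1.7370]  P^+=[0.2471]
step 3: x^-=[1.3723]  P^-=[0.4742]  S=[0.9642]  K=[0.4918]  nu=[-2.4023]  x^+=[0.1908]  P^+=[0.2410]
step 4: x^-=[0.1507]  P^-=[0.4704]  S=[0.9604]  K=[0.4898]  nu=[1.4193]  x^+=[0.8459]  P^+=[0.2400]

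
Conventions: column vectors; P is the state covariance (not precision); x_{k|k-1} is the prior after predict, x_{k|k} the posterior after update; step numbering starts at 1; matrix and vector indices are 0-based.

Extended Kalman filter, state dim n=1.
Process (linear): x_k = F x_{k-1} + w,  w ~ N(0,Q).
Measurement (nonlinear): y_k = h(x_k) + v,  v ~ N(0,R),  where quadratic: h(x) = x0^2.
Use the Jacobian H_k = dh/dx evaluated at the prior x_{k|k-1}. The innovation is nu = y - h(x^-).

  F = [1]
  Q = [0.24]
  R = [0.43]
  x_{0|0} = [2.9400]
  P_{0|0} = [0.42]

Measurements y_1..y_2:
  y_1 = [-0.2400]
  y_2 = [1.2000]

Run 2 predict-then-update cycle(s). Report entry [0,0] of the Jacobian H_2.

step 1: x^-=[2.9400]  P^-=[0.6600]  H_jac=[5.8800]  S=[23.2491]  K=[0.1669]  nu=[-8.8836]  x^+=[1.4571]  P^+=[0.0122]
step 2: x^-=[1.4571]  P^-=[0.2522]  H_jac=[2.9143]  S=[2.5720]  K=[0.2858]  nu=[-0.9232]  x^+=[1.1933]  P^+=[0.0422]

H_jac[0,0] = 2.9143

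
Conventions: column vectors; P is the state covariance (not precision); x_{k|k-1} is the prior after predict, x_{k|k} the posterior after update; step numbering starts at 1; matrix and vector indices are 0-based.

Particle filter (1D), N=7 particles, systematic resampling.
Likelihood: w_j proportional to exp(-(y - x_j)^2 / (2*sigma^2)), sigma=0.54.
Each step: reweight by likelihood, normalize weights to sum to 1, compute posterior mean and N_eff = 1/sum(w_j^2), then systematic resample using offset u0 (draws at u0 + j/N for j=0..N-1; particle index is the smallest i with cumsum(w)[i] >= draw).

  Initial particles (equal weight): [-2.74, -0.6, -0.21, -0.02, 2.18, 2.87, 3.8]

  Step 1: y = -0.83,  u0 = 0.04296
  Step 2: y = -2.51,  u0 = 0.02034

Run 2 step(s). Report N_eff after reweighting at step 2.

N_eff = 4.2613

step 1: w=[0.0011, 0.5197, 0.2944, 0.1848, 0.0000, 0.0000, 0.0000]  mean=-0.3804  Neff=2.5579  idx=[1, 1, 1, 1, 2, 2, 3]
step 2: w=[0.2420, 0.2420, 0.2420, 0.2420, 0.0145, 0.0145, 0.0030]  mean=-0.5869  Neff=4.2613  idx=[0, 0, 1, 1, 2, 3, 3]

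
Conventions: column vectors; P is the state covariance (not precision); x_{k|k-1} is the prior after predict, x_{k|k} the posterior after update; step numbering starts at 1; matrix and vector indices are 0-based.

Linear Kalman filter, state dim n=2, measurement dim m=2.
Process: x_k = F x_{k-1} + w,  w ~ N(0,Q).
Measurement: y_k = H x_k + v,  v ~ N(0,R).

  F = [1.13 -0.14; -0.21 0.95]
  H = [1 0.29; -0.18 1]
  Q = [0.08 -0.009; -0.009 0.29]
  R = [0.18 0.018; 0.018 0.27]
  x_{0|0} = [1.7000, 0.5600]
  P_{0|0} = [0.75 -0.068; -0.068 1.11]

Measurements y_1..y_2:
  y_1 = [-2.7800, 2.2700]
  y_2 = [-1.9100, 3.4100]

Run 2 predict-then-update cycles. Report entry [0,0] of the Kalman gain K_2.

step 1: x^-=[1.8426, 0.1750]  P^-=[1.0809 -0.4096; -0.4096 1.3520]  S=[1.1371 -0.1727; -0.1727 1.8045]  K=[0.8070 -0.2576; 0.1061 0.8003]  nu=[-4.6733, 2.4267]  x^+=[-2.5541, 1.6209]  P^+=[0.1488 -0.0282; -0.0282 0.2129]
step 2: x^-=[-3.1130, 2.0762]  P^-=[0.2831 -0.1038; -0.1038 0.5000]  S=[0.4450 0.0137; 0.0137 0.8165]  K=[0.5748 -0.1991; 0.0732 0.6340]  nu=[0.6009, 0.7734]  x^+=[-2.9217, 2.6105]  P^+=[0.1069 -0.0242; -0.0242 0.1681]

K[0,0] = 0.5748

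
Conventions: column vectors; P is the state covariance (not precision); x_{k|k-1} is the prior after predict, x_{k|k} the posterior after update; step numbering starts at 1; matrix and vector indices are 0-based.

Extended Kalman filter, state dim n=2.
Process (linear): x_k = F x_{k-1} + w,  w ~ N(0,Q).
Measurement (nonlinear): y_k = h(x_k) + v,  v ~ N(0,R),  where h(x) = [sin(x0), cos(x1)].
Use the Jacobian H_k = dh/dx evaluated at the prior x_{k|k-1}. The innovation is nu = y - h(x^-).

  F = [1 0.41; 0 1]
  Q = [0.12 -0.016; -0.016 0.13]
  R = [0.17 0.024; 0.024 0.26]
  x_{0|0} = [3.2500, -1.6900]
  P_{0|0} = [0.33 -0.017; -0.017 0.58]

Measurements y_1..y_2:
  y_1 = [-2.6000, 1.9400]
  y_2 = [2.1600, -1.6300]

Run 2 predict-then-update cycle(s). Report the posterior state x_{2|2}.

x_post = [7.5339, 1.1592]

step 1: x^-=[2.5571, -1.6900]  P^-=[0.5336 0.2048; 0.2048 0.7100]  H_jac=[-0.8340 0.0000; 0.0000 0.9929]  S=[0.5411 -0.1456; -0.1456 0.9600]  K=[-0.7979 0.0908; -0.1231 0.7157]  nu=[-3.1518, 2.0589]  x^+=[5.2589, 0.1715]  P^+=[0.1600 0.0045; 0.0045 0.1844]
step 2: x^-=[5.3292, 0.1715]  P^-=[0.3147 0.0641; 0.0641 0.3144]  H_jac=[0.5785 0.0000; 0.0000 -0.1707]  S=[0.2753 0.0177; 0.0177 0.2692]  K=[0.6667 -0.0844; 0.1481 -0.2091]  nu=[2.9757, -2.6153]  x^+=[7.5339, 1.1592]  P^+=[0.1924 0.0349; 0.0349 0.2977]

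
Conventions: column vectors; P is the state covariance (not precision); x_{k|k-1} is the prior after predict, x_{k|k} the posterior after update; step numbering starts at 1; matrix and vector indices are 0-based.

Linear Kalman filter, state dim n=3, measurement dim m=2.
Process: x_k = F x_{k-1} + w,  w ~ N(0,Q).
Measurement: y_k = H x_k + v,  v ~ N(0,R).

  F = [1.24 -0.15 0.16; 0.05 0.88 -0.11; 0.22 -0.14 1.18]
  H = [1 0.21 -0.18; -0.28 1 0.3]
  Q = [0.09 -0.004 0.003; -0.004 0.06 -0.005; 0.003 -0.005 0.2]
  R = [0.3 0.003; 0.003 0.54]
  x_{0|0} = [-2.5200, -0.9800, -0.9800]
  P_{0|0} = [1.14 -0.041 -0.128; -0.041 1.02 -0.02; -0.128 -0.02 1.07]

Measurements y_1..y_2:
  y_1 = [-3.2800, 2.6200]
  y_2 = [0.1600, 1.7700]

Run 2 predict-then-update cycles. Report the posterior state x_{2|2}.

step 1: x^-=[-3.1346, -0.8806, -1.5736]  P^-=[1.8586 -0.1179 0.3581; -0.1179 0.8674 -0.2902; 0.3581 -0.2902 1.7077]  S=[2.0957 -0.3791; -0.3791 1.5385]  K=[0.8184 -0.1435; 0.1582 0.5676; 0.0099 0.0816]  nu=[-0.2437, 3.0950]  x^+=[-3.7781, 0.8376, -1.3233]  P^+=[0.3345 -0.0965 0.3840; -0.0965 0.3873 -0.3577; 0.3840 -0.3577 1.6979]
step 2: x^-=[-5.0222, 0.6938, -2.5100]  P^-=[0.8619 -0.2745 1.0895; -0.2745 0.4378 -0.6511; 1.0895 -0.6511 2.9114]  S=[0.8172 -0.1040; -0.1040 0.8874]  K=[0.7279 -0.1276; -0.0347 0.3558; 0.5205 -0.0322]  nu=[4.5847, 0.4230]  x^+=[-1.7390, 0.6853, -0.1371]  P^+=[0.3951 -0.1862 0.7669; -0.1862 0.3219 -0.6068; 0.7669 -0.6068 2.6855]

x_post = [-1.7390, 0.6853, -0.1371]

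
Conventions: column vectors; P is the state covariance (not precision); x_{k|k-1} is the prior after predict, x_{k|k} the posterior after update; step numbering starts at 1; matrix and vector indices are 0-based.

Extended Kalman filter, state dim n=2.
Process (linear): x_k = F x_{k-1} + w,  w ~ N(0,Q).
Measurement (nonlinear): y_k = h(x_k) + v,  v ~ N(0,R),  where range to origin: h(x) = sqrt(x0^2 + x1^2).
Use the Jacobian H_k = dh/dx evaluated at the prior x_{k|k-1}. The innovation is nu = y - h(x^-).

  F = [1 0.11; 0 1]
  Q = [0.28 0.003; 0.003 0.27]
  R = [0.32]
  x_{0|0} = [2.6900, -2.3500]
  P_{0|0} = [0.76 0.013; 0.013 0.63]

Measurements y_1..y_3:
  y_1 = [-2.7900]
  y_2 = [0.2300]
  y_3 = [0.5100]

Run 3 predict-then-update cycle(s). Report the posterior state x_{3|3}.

x_post = [-0.2926, 0.4632]

step 1: x^-=[2.4315, -2.3500]  P^-=[1.0505 0.0853; 0.0853 0.9000]  H_jac=[0.7191 -0.6950]  S=[1.2126]  K=[0.5741; -0.4652]  nu=[-6.1715]  x^+=[-1.1113, 0.5212]  P^+=[0.6509 0.4091; 0.4091 0.6376]
step 2: x^-=[-1.0540, 0.5212]  P^-=[1.0286 0.4823; 0.4823 0.9076]  H_jac=[-0.8964 0.4433]  S=[0.9416]  K=[-0.7522; -0.0319]  nu=[-0.9458]  x^+=[-0.3425, 0.5513]  P^+=[0.4959 0.4597; 0.4597 0.9066]
step 3: x^-=[-0.2819, 0.5513]  P^-=[0.8880 0.5624; 0.5624 1.1766]  H_jac=[-0.4552 0.8904]  S=[0.9809]  K=[0.0984; 0.8070]  nu=[-0.1092]  x^+=[-0.2926, 0.4632]  P^+=[0.8785 0.4845; 0.4845 0.5378]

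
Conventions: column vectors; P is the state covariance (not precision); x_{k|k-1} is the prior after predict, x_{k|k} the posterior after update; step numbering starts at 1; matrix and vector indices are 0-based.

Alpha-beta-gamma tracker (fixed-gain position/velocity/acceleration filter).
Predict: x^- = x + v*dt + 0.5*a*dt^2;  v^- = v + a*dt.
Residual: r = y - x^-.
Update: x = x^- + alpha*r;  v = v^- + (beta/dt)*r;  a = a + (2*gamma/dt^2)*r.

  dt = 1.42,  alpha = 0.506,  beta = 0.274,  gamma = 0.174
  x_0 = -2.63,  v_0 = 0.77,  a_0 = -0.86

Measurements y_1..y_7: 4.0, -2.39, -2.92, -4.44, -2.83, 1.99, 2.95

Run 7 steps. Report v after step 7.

v_post = 3.4084

step 1: x_pred=-2.4037  r=6.4037  x^+=0.8366  v^+=0.7844  a^+=0.2452
step 2: x_pred=2.1977  r=-4.5877  x^+=-0.1237  v^+=0.2474  a^+=-0.5466
step 3: x_pred=-0.3235  r=-2.5965  x^+=-1.6373  v^+=-1.0298  a^+=-0.9947
step 4: x_pred=-4.1025  r=-0.3375  x^+=-4.2733  v^+=-2.5074  a^+=-1.0529
step 5: x_pred=-8.8954  r=6.0654  x^+=-5.8263  v^+=-2.8322  a^+=-0.0061
step 6: x_pred=-9.8543  r=11.8443  x^+=-3.8611  v^+=-0.5555  a^+=2.0380
step 7: x_pred=-2.5952  r=5.5452  x^+=0.2107  v^+=3.4084  a^+=2.9950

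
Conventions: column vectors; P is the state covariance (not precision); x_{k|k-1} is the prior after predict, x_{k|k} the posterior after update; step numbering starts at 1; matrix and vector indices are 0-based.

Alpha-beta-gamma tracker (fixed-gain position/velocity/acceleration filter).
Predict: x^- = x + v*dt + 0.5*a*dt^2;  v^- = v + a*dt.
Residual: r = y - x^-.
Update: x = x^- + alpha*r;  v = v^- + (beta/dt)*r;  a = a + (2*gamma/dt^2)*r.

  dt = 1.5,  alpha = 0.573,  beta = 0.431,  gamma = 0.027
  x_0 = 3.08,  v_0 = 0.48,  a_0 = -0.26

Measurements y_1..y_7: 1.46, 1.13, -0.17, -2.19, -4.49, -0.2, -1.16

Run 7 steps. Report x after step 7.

x_post = -2.2317

step 1: x_pred=3.5075  r=-2.0475  x^+=2.3343  v^+=-0.4983  a^+=-0.3091
step 2: x_pred=1.2390  r=-0.1090  x^+=1.1766  v^+=-0.9934  a^+=-0.3118
step 3: x_pred=-0.6642  r=0.4942  x^+=-0.3810  v^+=-1.3190  a^+=-0.2999
step 4: x_pred=-2.6969  r=0.5069  x^+=-2.4064  v^+=-1.6232  a^+=-0.2877
step 5: x_pred=-5.1649  r=0.6749  x^+=-4.7782  v^+=-1.8609  a^+=-0.2715
step 6: x_pred=-7.8749  r=7.6749  x^+=-3.4772  v^+=-0.0629  a^+=-0.0873
step 7: x_pred=-3.6698  r=2.5098  x^+=-2.2317  v^+=0.5273  a^+=-0.0271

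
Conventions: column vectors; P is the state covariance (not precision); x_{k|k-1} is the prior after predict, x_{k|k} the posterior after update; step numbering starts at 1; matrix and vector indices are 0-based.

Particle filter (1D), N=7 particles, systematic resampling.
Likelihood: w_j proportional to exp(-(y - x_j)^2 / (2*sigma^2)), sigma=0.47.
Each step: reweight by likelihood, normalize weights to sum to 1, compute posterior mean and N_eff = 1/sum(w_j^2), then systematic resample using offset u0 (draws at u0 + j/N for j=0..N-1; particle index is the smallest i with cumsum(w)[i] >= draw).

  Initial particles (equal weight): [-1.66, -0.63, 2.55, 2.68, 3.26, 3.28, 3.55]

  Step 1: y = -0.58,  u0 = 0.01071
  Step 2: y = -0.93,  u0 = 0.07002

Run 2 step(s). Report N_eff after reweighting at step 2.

N_eff = 6.6081

step 1: w=[0.0670, 0.9330, 0.0000, 0.0000, 0.0000, 0.0000, 0.0000]  mean=-0.6990  Neff=1.1428  idx=[0, 1, 1, 1, 1, 1, 1]
step 2: w=[0.0576, 0.1571, 0.1571, 0.1571, 0.1571, 0.1571, 0.1571]  mean=-0.6894  Neff=6.6081  idx=[1, 1, 2, 3, 4, 5, 6]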